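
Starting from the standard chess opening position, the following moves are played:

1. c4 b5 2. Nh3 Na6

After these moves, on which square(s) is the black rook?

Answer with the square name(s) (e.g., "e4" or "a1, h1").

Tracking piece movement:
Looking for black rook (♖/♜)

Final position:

  a b c d e f g h
  ─────────────────
8│♜ · ♝ ♛ ♚ ♝ ♞ ♜│8
7│♟ · ♟ ♟ ♟ ♟ ♟ ♟│7
6│♞ · · · · · · ·│6
5│· ♟ · · · · · ·│5
4│· · ♙ · · · · ·│4
3│· · · · · · · ♘│3
2│♙ ♙ · ♙ ♙ ♙ ♙ ♙│2
1│♖ ♘ ♗ ♕ ♔ ♗ · ♖│1
  ─────────────────
  a b c d e f g h


a8, h8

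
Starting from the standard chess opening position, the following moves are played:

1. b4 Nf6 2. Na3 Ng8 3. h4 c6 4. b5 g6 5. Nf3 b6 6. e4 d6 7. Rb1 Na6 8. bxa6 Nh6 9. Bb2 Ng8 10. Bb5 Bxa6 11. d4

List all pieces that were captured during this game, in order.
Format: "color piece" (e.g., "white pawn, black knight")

Tracking captures:
  bxa6: captured black knight
  Bxa6: captured white pawn

black knight, white pawn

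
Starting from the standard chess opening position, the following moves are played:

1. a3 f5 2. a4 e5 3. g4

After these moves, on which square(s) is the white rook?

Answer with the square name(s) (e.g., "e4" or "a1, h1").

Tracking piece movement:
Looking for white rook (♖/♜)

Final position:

  a b c d e f g h
  ─────────────────
8│♜ ♞ ♝ ♛ ♚ ♝ ♞ ♜│8
7│♟ ♟ ♟ ♟ · · ♟ ♟│7
6│· · · · · · · ·│6
5│· · · · ♟ ♟ · ·│5
4│♙ · · · · · ♙ ·│4
3│· · · · · · · ·│3
2│· ♙ ♙ ♙ ♙ ♙ · ♙│2
1│♖ ♘ ♗ ♕ ♔ ♗ ♘ ♖│1
  ─────────────────
  a b c d e f g h


a1, h1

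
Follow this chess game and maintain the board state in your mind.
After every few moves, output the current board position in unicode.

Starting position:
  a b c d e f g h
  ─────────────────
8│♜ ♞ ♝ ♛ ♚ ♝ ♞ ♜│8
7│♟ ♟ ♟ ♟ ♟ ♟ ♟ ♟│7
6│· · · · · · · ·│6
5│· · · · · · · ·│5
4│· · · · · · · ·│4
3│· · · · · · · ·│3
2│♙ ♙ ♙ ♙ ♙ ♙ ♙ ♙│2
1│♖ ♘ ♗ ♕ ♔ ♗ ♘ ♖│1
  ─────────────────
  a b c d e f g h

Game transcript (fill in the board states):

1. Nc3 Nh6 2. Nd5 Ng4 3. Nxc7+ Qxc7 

  a b c d e f g h
  ─────────────────
8│♜ ♞ ♝ · ♚ ♝ · ♜│8
7│♟ ♟ ♛ ♟ ♟ ♟ ♟ ♟│7
6│· · · · · · · ·│6
5│· · · · · · · ·│5
4│· · · · · · ♞ ·│4
3│· · · · · · · ·│3
2│♙ ♙ ♙ ♙ ♙ ♙ ♙ ♙│2
1│♖ · ♗ ♕ ♔ ♗ ♘ ♖│1
  ─────────────────
  a b c d e f g h

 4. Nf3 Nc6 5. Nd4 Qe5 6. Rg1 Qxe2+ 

  a b c d e f g h
  ─────────────────
8│♜ · ♝ · ♚ ♝ · ♜│8
7│♟ ♟ · ♟ ♟ ♟ ♟ ♟│7
6│· · ♞ · · · · ·│6
5│· · · · · · · ·│5
4│· · · ♘ · · ♞ ·│4
3│· · · · · · · ·│3
2│♙ ♙ ♙ ♙ ♛ ♙ ♙ ♙│2
1│♖ · ♗ ♕ ♔ ♗ ♖ ·│1
  ─────────────────
  a b c d e f g h

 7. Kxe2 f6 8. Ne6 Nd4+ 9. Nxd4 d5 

  a b c d e f g h
  ─────────────────
8│♜ · ♝ · ♚ ♝ · ♜│8
7│♟ ♟ · · ♟ · ♟ ♟│7
6│· · · · · ♟ · ·│6
5│· · · ♟ · · · ·│5
4│· · · ♘ · · ♞ ·│4
3│· · · · · · · ·│3
2│♙ ♙ ♙ ♙ ♔ ♙ ♙ ♙│2
1│♖ · ♗ ♕ · ♗ ♖ ·│1
  ─────────────────
  a b c d e f g h

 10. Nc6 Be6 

  a b c d e f g h
  ─────────────────
8│♜ · · · ♚ ♝ · ♜│8
7│♟ ♟ · · ♟ · ♟ ♟│7
6│· · ♘ · ♝ ♟ · ·│6
5│· · · ♟ · · · ·│5
4│· · · · · · ♞ ·│4
3│· · · · · · · ·│3
2│♙ ♙ ♙ ♙ ♔ ♙ ♙ ♙│2
1│♖ · ♗ ♕ · ♗ ♖ ·│1
  ─────────────────
  a b c d e f g h


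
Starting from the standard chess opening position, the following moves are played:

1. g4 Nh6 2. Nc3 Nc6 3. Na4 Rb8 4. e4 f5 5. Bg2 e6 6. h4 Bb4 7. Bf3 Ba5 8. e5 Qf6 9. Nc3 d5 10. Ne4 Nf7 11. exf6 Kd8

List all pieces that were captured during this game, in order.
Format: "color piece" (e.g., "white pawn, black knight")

Tracking captures:
  exf6: captured black queen

black queen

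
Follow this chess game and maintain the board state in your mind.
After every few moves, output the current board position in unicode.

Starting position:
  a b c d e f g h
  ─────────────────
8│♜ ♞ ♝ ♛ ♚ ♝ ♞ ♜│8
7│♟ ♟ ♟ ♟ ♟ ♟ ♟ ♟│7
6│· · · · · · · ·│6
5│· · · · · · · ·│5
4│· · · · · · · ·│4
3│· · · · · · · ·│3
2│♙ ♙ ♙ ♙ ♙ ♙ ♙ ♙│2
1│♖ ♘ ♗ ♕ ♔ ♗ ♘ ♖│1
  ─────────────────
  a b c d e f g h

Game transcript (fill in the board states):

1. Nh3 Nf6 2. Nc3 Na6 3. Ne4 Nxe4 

  a b c d e f g h
  ─────────────────
8│♜ · ♝ ♛ ♚ ♝ · ♜│8
7│♟ ♟ ♟ ♟ ♟ ♟ ♟ ♟│7
6│♞ · · · · · · ·│6
5│· · · · · · · ·│5
4│· · · · ♞ · · ·│4
3│· · · · · · · ♘│3
2│♙ ♙ ♙ ♙ ♙ ♙ ♙ ♙│2
1│♖ · ♗ ♕ ♔ ♗ · ♖│1
  ─────────────────
  a b c d e f g h

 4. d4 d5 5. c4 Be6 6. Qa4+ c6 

  a b c d e f g h
  ─────────────────
8│♜ · · ♛ ♚ ♝ · ♜│8
7│♟ ♟ · · ♟ ♟ ♟ ♟│7
6│♞ · ♟ · ♝ · · ·│6
5│· · · ♟ · · · ·│5
4│♕ · ♙ ♙ ♞ · · ·│4
3│· · · · · · · ♘│3
2│♙ ♙ · · ♙ ♙ ♙ ♙│2
1│♖ · ♗ · ♔ ♗ · ♖│1
  ─────────────────
  a b c d e f g h

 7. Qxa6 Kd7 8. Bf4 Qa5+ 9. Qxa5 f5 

  a b c d e f g h
  ─────────────────
8│♜ · · · · ♝ · ♜│8
7│♟ ♟ · ♚ ♟ · ♟ ♟│7
6│· · ♟ · ♝ · · ·│6
5│♕ · · ♟ · ♟ · ·│5
4│· · ♙ ♙ ♞ ♗ · ·│4
3│· · · · · · · ♘│3
2│♙ ♙ · · ♙ ♙ ♙ ♙│2
1│♖ · · · ♔ ♗ · ♖│1
  ─────────────────
  a b c d e f g h

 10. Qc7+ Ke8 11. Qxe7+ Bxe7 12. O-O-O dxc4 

  a b c d e f g h
  ─────────────────
8│♜ · · · ♚ · · ♜│8
7│♟ ♟ · · ♝ · ♟ ♟│7
6│· · ♟ · ♝ · · ·│6
5│· · · · · ♟ · ·│5
4│· · ♟ ♙ ♞ ♗ · ·│4
3│· · · · · · · ♘│3
2│♙ ♙ · · ♙ ♙ ♙ ♙│2
1│· · ♔ ♖ · ♗ · ♖│1
  ─────────────────
  a b c d e f g h



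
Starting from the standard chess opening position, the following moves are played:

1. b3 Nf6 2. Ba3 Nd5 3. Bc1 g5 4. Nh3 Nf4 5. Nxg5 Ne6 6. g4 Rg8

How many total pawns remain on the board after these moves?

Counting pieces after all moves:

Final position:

  a b c d e f g h
  ─────────────────
8│♜ ♞ ♝ ♛ ♚ ♝ ♜ ·│8
7│♟ ♟ ♟ ♟ ♟ ♟ · ♟│7
6│· · · · ♞ · · ·│6
5│· · · · · · ♘ ·│5
4│· · · · · · ♙ ·│4
3│· ♙ · · · · · ·│3
2│♙ · ♙ ♙ ♙ ♙ · ♙│2
1│♖ ♘ ♗ ♕ ♔ ♗ · ♖│1
  ─────────────────
  a b c d e f g h


15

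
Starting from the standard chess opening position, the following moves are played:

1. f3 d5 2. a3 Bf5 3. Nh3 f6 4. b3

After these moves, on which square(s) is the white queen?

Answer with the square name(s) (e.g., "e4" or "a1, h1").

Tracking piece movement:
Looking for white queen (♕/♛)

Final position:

  a b c d e f g h
  ─────────────────
8│♜ ♞ · ♛ ♚ ♝ ♞ ♜│8
7│♟ ♟ ♟ · ♟ · ♟ ♟│7
6│· · · · · ♟ · ·│6
5│· · · ♟ · ♝ · ·│5
4│· · · · · · · ·│4
3│♙ ♙ · · · ♙ · ♘│3
2│· · ♙ ♙ ♙ · ♙ ♙│2
1│♖ ♘ ♗ ♕ ♔ ♗ · ♖│1
  ─────────────────
  a b c d e f g h


d1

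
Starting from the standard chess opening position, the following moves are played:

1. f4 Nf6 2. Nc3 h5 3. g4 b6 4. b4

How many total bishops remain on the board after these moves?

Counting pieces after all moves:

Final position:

  a b c d e f g h
  ─────────────────
8│♜ ♞ ♝ ♛ ♚ ♝ · ♜│8
7│♟ · ♟ ♟ ♟ ♟ ♟ ·│7
6│· ♟ · · · ♞ · ·│6
5│· · · · · · · ♟│5
4│· ♙ · · · ♙ ♙ ·│4
3│· · ♘ · · · · ·│3
2│♙ · ♙ ♙ ♙ · · ♙│2
1│♖ · ♗ ♕ ♔ ♗ ♘ ♖│1
  ─────────────────
  a b c d e f g h


4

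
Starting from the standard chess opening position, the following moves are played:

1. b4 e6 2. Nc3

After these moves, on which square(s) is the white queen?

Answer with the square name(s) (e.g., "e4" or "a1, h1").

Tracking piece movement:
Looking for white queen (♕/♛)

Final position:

  a b c d e f g h
  ─────────────────
8│♜ ♞ ♝ ♛ ♚ ♝ ♞ ♜│8
7│♟ ♟ ♟ ♟ · ♟ ♟ ♟│7
6│· · · · ♟ · · ·│6
5│· · · · · · · ·│5
4│· ♙ · · · · · ·│4
3│· · ♘ · · · · ·│3
2│♙ · ♙ ♙ ♙ ♙ ♙ ♙│2
1│♖ · ♗ ♕ ♔ ♗ ♘ ♖│1
  ─────────────────
  a b c d e f g h


d1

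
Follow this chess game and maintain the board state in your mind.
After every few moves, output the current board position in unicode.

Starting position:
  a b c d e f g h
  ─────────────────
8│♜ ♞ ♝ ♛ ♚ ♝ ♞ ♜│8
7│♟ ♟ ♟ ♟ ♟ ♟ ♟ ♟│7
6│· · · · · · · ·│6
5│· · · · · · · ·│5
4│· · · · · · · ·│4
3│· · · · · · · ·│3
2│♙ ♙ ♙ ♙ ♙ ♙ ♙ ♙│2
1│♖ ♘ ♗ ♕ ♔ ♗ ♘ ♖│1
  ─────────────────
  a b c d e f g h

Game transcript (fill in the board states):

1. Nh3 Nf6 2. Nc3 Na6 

  a b c d e f g h
  ─────────────────
8│♜ · ♝ ♛ ♚ ♝ · ♜│8
7│♟ ♟ ♟ ♟ ♟ ♟ ♟ ♟│7
6│♞ · · · · ♞ · ·│6
5│· · · · · · · ·│5
4│· · · · · · · ·│4
3│· · ♘ · · · · ♘│3
2│♙ ♙ ♙ ♙ ♙ ♙ ♙ ♙│2
1│♖ · ♗ ♕ ♔ ♗ · ♖│1
  ─────────────────
  a b c d e f g h

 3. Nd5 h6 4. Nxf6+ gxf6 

  a b c d e f g h
  ─────────────────
8│♜ · ♝ ♛ ♚ ♝ · ♜│8
7│♟ ♟ ♟ ♟ ♟ ♟ · ·│7
6│♞ · · · · ♟ · ♟│6
5│· · · · · · · ·│5
4│· · · · · · · ·│4
3│· · · · · · · ♘│3
2│♙ ♙ ♙ ♙ ♙ ♙ ♙ ♙│2
1│♖ · ♗ ♕ ♔ ♗ · ♖│1
  ─────────────────
  a b c d e f g h

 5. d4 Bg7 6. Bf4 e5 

  a b c d e f g h
  ─────────────────
8│♜ · ♝ ♛ ♚ · · ♜│8
7│♟ ♟ ♟ ♟ · ♟ ♝ ·│7
6│♞ · · · · ♟ · ♟│6
5│· · · · ♟ · · ·│5
4│· · · ♙ · ♗ · ·│4
3│· · · · · · · ♘│3
2│♙ ♙ ♙ · ♙ ♙ ♙ ♙│2
1│♖ · · ♕ ♔ ♗ · ♖│1
  ─────────────────
  a b c d e f g h



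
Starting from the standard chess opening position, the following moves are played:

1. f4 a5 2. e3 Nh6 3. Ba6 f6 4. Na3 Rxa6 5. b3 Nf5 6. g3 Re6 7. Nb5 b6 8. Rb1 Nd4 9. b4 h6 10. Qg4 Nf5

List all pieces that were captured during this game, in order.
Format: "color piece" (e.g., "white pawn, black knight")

Tracking captures:
  Rxa6: captured white bishop

white bishop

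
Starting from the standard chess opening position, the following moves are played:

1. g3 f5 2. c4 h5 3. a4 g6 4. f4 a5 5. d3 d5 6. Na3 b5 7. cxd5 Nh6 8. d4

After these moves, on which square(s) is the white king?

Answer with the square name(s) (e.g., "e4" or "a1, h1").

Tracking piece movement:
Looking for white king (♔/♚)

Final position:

  a b c d e f g h
  ─────────────────
8│♜ ♞ ♝ ♛ ♚ ♝ · ♜│8
7│· · ♟ · ♟ · · ·│7
6│· · · · · · ♟ ♞│6
5│♟ ♟ · ♙ · ♟ · ♟│5
4│♙ · · ♙ · ♙ · ·│4
3│♘ · · · · · ♙ ·│3
2│· ♙ · · ♙ · · ♙│2
1│♖ · ♗ ♕ ♔ ♗ ♘ ♖│1
  ─────────────────
  a b c d e f g h


e1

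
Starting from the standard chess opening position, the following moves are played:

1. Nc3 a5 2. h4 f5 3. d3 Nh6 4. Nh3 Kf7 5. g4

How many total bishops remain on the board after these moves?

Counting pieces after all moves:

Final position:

  a b c d e f g h
  ─────────────────
8│♜ ♞ ♝ ♛ · ♝ · ♜│8
7│· ♟ ♟ ♟ ♟ ♚ ♟ ♟│7
6│· · · · · · · ♞│6
5│♟ · · · · ♟ · ·│5
4│· · · · · · ♙ ♙│4
3│· · ♘ ♙ · · · ♘│3
2│♙ ♙ ♙ · ♙ ♙ · ·│2
1│♖ · ♗ ♕ ♔ ♗ · ♖│1
  ─────────────────
  a b c d e f g h


4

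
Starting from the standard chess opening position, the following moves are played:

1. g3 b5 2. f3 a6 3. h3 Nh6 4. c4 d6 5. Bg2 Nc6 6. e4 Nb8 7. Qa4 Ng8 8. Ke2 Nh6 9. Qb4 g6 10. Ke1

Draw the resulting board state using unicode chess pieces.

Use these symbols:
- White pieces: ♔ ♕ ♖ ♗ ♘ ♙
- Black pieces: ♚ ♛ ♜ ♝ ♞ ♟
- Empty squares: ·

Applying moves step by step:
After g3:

♜ ♞ ♝ ♛ ♚ ♝ ♞ ♜
♟ ♟ ♟ ♟ ♟ ♟ ♟ ♟
· · · · · · · ·
· · · · · · · ·
· · · · · · · ·
· · · · · · ♙ ·
♙ ♙ ♙ ♙ ♙ ♙ · ♙
♖ ♘ ♗ ♕ ♔ ♗ ♘ ♖


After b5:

♜ ♞ ♝ ♛ ♚ ♝ ♞ ♜
♟ · ♟ ♟ ♟ ♟ ♟ ♟
· · · · · · · ·
· ♟ · · · · · ·
· · · · · · · ·
· · · · · · ♙ ·
♙ ♙ ♙ ♙ ♙ ♙ · ♙
♖ ♘ ♗ ♕ ♔ ♗ ♘ ♖


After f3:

♜ ♞ ♝ ♛ ♚ ♝ ♞ ♜
♟ · ♟ ♟ ♟ ♟ ♟ ♟
· · · · · · · ·
· ♟ · · · · · ·
· · · · · · · ·
· · · · · ♙ ♙ ·
♙ ♙ ♙ ♙ ♙ · · ♙
♖ ♘ ♗ ♕ ♔ ♗ ♘ ♖


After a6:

♜ ♞ ♝ ♛ ♚ ♝ ♞ ♜
· · ♟ ♟ ♟ ♟ ♟ ♟
♟ · · · · · · ·
· ♟ · · · · · ·
· · · · · · · ·
· · · · · ♙ ♙ ·
♙ ♙ ♙ ♙ ♙ · · ♙
♖ ♘ ♗ ♕ ♔ ♗ ♘ ♖


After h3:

♜ ♞ ♝ ♛ ♚ ♝ ♞ ♜
· · ♟ ♟ ♟ ♟ ♟ ♟
♟ · · · · · · ·
· ♟ · · · · · ·
· · · · · · · ·
· · · · · ♙ ♙ ♙
♙ ♙ ♙ ♙ ♙ · · ·
♖ ♘ ♗ ♕ ♔ ♗ ♘ ♖


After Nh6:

♜ ♞ ♝ ♛ ♚ ♝ · ♜
· · ♟ ♟ ♟ ♟ ♟ ♟
♟ · · · · · · ♞
· ♟ · · · · · ·
· · · · · · · ·
· · · · · ♙ ♙ ♙
♙ ♙ ♙ ♙ ♙ · · ·
♖ ♘ ♗ ♕ ♔ ♗ ♘ ♖


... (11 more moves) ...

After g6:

♜ ♞ ♝ ♛ ♚ ♝ · ♜
· · ♟ · ♟ ♟ · ♟
♟ · · ♟ · · ♟ ♞
· ♟ · · · · · ·
· ♕ ♙ · ♙ · · ·
· · · · · ♙ ♙ ♙
♙ ♙ · ♙ ♔ · ♗ ·
♖ ♘ ♗ · · · ♘ ♖


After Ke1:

♜ ♞ ♝ ♛ ♚ ♝ · ♜
· · ♟ · ♟ ♟ · ♟
♟ · · ♟ · · ♟ ♞
· ♟ · · · · · ·
· ♕ ♙ · ♙ · · ·
· · · · · ♙ ♙ ♙
♙ ♙ · ♙ · · ♗ ·
♖ ♘ ♗ · ♔ · ♘ ♖



  a b c d e f g h
  ─────────────────
8│♜ ♞ ♝ ♛ ♚ ♝ · ♜│8
7│· · ♟ · ♟ ♟ · ♟│7
6│♟ · · ♟ · · ♟ ♞│6
5│· ♟ · · · · · ·│5
4│· ♕ ♙ · ♙ · · ·│4
3│· · · · · ♙ ♙ ♙│3
2│♙ ♙ · ♙ · · ♗ ·│2
1│♖ ♘ ♗ · ♔ · ♘ ♖│1
  ─────────────────
  a b c d e f g h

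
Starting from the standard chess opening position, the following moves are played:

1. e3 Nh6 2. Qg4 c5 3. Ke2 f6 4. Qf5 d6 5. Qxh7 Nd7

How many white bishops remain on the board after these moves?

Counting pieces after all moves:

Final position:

  a b c d e f g h
  ─────────────────
8│♜ · ♝ ♛ ♚ ♝ · ♜│8
7│♟ ♟ · ♞ ♟ · ♟ ♕│7
6│· · · ♟ · ♟ · ♞│6
5│· · ♟ · · · · ·│5
4│· · · · · · · ·│4
3│· · · · ♙ · · ·│3
2│♙ ♙ ♙ ♙ ♔ ♙ ♙ ♙│2
1│♖ ♘ ♗ · · ♗ ♘ ♖│1
  ─────────────────
  a b c d e f g h


2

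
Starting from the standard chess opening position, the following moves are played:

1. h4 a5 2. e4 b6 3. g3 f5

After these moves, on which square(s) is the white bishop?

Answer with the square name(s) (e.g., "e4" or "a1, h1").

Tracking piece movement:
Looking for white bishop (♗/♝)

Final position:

  a b c d e f g h
  ─────────────────
8│♜ ♞ ♝ ♛ ♚ ♝ ♞ ♜│8
7│· · ♟ ♟ ♟ · ♟ ♟│7
6│· ♟ · · · · · ·│6
5│♟ · · · · ♟ · ·│5
4│· · · · ♙ · · ♙│4
3│· · · · · · ♙ ·│3
2│♙ ♙ ♙ ♙ · ♙ · ·│2
1│♖ ♘ ♗ ♕ ♔ ♗ ♘ ♖│1
  ─────────────────
  a b c d e f g h


c1, f1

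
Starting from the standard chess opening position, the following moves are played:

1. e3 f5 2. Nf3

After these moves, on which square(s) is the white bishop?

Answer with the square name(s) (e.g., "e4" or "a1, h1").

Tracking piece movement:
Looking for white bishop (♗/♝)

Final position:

  a b c d e f g h
  ─────────────────
8│♜ ♞ ♝ ♛ ♚ ♝ ♞ ♜│8
7│♟ ♟ ♟ ♟ ♟ · ♟ ♟│7
6│· · · · · · · ·│6
5│· · · · · ♟ · ·│5
4│· · · · · · · ·│4
3│· · · · ♙ ♘ · ·│3
2│♙ ♙ ♙ ♙ · ♙ ♙ ♙│2
1│♖ ♘ ♗ ♕ ♔ ♗ · ♖│1
  ─────────────────
  a b c d e f g h


c1, f1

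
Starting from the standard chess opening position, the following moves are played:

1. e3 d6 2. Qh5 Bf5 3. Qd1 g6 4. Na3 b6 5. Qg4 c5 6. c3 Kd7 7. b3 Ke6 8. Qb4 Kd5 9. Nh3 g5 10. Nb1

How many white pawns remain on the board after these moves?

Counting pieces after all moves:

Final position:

  a b c d e f g h
  ─────────────────
8│♜ ♞ · ♛ · ♝ ♞ ♜│8
7│♟ · · · ♟ ♟ · ♟│7
6│· ♟ · ♟ · · · ·│6
5│· · ♟ ♚ · ♝ ♟ ·│5
4│· ♕ · · · · · ·│4
3│· ♙ ♙ · ♙ · · ♘│3
2│♙ · · ♙ · ♙ ♙ ♙│2
1│♖ ♘ ♗ · ♔ ♗ · ♖│1
  ─────────────────
  a b c d e f g h


8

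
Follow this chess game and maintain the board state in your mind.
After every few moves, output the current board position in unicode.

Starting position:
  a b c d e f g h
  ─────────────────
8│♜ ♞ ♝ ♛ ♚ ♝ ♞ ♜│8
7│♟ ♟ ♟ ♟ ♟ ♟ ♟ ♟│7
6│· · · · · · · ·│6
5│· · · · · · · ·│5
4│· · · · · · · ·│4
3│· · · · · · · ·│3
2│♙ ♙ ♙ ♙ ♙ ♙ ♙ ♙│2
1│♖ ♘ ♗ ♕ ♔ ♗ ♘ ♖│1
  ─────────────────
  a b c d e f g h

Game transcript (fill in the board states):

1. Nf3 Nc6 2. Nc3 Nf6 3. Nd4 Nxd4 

  a b c d e f g h
  ─────────────────
8│♜ · ♝ ♛ ♚ ♝ · ♜│8
7│♟ ♟ ♟ ♟ ♟ ♟ ♟ ♟│7
6│· · · · · ♞ · ·│6
5│· · · · · · · ·│5
4│· · · ♞ · · · ·│4
3│· · ♘ · · · · ·│3
2│♙ ♙ ♙ ♙ ♙ ♙ ♙ ♙│2
1│♖ · ♗ ♕ ♔ ♗ · ♖│1
  ─────────────────
  a b c d e f g h

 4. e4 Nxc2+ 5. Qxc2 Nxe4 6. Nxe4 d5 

  a b c d e f g h
  ─────────────────
8│♜ · ♝ ♛ ♚ ♝ · ♜│8
7│♟ ♟ ♟ · ♟ ♟ ♟ ♟│7
6│· · · · · · · ·│6
5│· · · ♟ · · · ·│5
4│· · · · ♘ · · ·│4
3│· · · · · · · ·│3
2│♙ ♙ ♕ ♙ · ♙ ♙ ♙│2
1│♖ · ♗ · ♔ ♗ · ♖│1
  ─────────────────
  a b c d e f g h

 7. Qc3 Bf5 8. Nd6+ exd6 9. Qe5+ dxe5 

  a b c d e f g h
  ─────────────────
8│♜ · · ♛ ♚ ♝ · ♜│8
7│♟ ♟ ♟ · · ♟ ♟ ♟│7
6│· · · · · · · ·│6
5│· · · ♟ ♟ ♝ · ·│5
4│· · · · · · · ·│4
3│· · · · · · · ·│3
2│♙ ♙ · ♙ · ♙ ♙ ♙│2
1│♖ · ♗ · ♔ ♗ · ♖│1
  ─────────────────
  a b c d e f g h

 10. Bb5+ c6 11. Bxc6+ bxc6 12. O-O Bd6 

  a b c d e f g h
  ─────────────────
8│♜ · · ♛ ♚ · · ♜│8
7│♟ · · · · ♟ ♟ ♟│7
6│· · ♟ ♝ · · · ·│6
5│· · · ♟ ♟ ♝ · ·│5
4│· · · · · · · ·│4
3│· · · · · · · ·│3
2│♙ ♙ · ♙ · ♙ ♙ ♙│2
1│♖ · ♗ · · ♖ ♔ ·│1
  ─────────────────
  a b c d e f g h



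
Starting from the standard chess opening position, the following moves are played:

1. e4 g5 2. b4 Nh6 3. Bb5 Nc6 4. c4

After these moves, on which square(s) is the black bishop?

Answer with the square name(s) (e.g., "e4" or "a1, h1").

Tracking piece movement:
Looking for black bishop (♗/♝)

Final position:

  a b c d e f g h
  ─────────────────
8│♜ · ♝ ♛ ♚ ♝ · ♜│8
7│♟ ♟ ♟ ♟ ♟ ♟ · ♟│7
6│· · ♞ · · · · ♞│6
5│· ♗ · · · · ♟ ·│5
4│· ♙ ♙ · ♙ · · ·│4
3│· · · · · · · ·│3
2│♙ · · ♙ · ♙ ♙ ♙│2
1│♖ ♘ ♗ ♕ ♔ · ♘ ♖│1
  ─────────────────
  a b c d e f g h


c8, f8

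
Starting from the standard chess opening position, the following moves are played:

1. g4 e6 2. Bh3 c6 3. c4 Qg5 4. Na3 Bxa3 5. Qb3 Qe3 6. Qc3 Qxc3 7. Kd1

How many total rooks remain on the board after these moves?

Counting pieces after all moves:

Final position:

  a b c d e f g h
  ─────────────────
8│♜ ♞ ♝ · ♚ · ♞ ♜│8
7│♟ ♟ · ♟ · ♟ ♟ ♟│7
6│· · ♟ · ♟ · · ·│6
5│· · · · · · · ·│5
4│· · ♙ · · · ♙ ·│4
3│♝ · ♛ · · · · ♗│3
2│♙ ♙ · ♙ ♙ ♙ · ♙│2
1│♖ · ♗ ♔ · · ♘ ♖│1
  ─────────────────
  a b c d e f g h


4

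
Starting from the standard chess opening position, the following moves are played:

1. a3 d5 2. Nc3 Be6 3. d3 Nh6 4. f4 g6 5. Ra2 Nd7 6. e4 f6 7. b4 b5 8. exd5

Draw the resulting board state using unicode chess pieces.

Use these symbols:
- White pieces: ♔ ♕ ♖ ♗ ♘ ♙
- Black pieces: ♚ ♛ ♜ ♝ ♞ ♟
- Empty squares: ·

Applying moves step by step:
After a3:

♜ ♞ ♝ ♛ ♚ ♝ ♞ ♜
♟ ♟ ♟ ♟ ♟ ♟ ♟ ♟
· · · · · · · ·
· · · · · · · ·
· · · · · · · ·
♙ · · · · · · ·
· ♙ ♙ ♙ ♙ ♙ ♙ ♙
♖ ♘ ♗ ♕ ♔ ♗ ♘ ♖


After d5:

♜ ♞ ♝ ♛ ♚ ♝ ♞ ♜
♟ ♟ ♟ · ♟ ♟ ♟ ♟
· · · · · · · ·
· · · ♟ · · · ·
· · · · · · · ·
♙ · · · · · · ·
· ♙ ♙ ♙ ♙ ♙ ♙ ♙
♖ ♘ ♗ ♕ ♔ ♗ ♘ ♖


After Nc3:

♜ ♞ ♝ ♛ ♚ ♝ ♞ ♜
♟ ♟ ♟ · ♟ ♟ ♟ ♟
· · · · · · · ·
· · · ♟ · · · ·
· · · · · · · ·
♙ · ♘ · · · · ·
· ♙ ♙ ♙ ♙ ♙ ♙ ♙
♖ · ♗ ♕ ♔ ♗ ♘ ♖


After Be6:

♜ ♞ · ♛ ♚ ♝ ♞ ♜
♟ ♟ ♟ · ♟ ♟ ♟ ♟
· · · · ♝ · · ·
· · · ♟ · · · ·
· · · · · · · ·
♙ · ♘ · · · · ·
· ♙ ♙ ♙ ♙ ♙ ♙ ♙
♖ · ♗ ♕ ♔ ♗ ♘ ♖


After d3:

♜ ♞ · ♛ ♚ ♝ ♞ ♜
♟ ♟ ♟ · ♟ ♟ ♟ ♟
· · · · ♝ · · ·
· · · ♟ · · · ·
· · · · · · · ·
♙ · ♘ ♙ · · · ·
· ♙ ♙ · ♙ ♙ ♙ ♙
♖ · ♗ ♕ ♔ ♗ ♘ ♖


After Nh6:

♜ ♞ · ♛ ♚ ♝ · ♜
♟ ♟ ♟ · ♟ ♟ ♟ ♟
· · · · ♝ · · ♞
· · · ♟ · · · ·
· · · · · · · ·
♙ · ♘ ♙ · · · ·
· ♙ ♙ · ♙ ♙ ♙ ♙
♖ · ♗ ♕ ♔ ♗ ♘ ♖


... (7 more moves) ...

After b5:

♜ · · ♛ ♚ ♝ · ♜
♟ · ♟ ♞ ♟ · · ♟
· · · · ♝ ♟ ♟ ♞
· ♟ · ♟ · · · ·
· ♙ · · ♙ ♙ · ·
♙ · ♘ ♙ · · · ·
♖ · ♙ · · · ♙ ♙
· · ♗ ♕ ♔ ♗ ♘ ♖


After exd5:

♜ · · ♛ ♚ ♝ · ♜
♟ · ♟ ♞ ♟ · · ♟
· · · · ♝ ♟ ♟ ♞
· ♟ · ♙ · · · ·
· ♙ · · · ♙ · ·
♙ · ♘ ♙ · · · ·
♖ · ♙ · · · ♙ ♙
· · ♗ ♕ ♔ ♗ ♘ ♖



  a b c d e f g h
  ─────────────────
8│♜ · · ♛ ♚ ♝ · ♜│8
7│♟ · ♟ ♞ ♟ · · ♟│7
6│· · · · ♝ ♟ ♟ ♞│6
5│· ♟ · ♙ · · · ·│5
4│· ♙ · · · ♙ · ·│4
3│♙ · ♘ ♙ · · · ·│3
2│♖ · ♙ · · · ♙ ♙│2
1│· · ♗ ♕ ♔ ♗ ♘ ♖│1
  ─────────────────
  a b c d e f g h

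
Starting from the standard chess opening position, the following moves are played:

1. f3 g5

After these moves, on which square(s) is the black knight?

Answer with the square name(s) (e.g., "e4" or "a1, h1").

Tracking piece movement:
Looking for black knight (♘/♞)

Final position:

  a b c d e f g h
  ─────────────────
8│♜ ♞ ♝ ♛ ♚ ♝ ♞ ♜│8
7│♟ ♟ ♟ ♟ ♟ ♟ · ♟│7
6│· · · · · · · ·│6
5│· · · · · · ♟ ·│5
4│· · · · · · · ·│4
3│· · · · · ♙ · ·│3
2│♙ ♙ ♙ ♙ ♙ · ♙ ♙│2
1│♖ ♘ ♗ ♕ ♔ ♗ ♘ ♖│1
  ─────────────────
  a b c d e f g h


b8, g8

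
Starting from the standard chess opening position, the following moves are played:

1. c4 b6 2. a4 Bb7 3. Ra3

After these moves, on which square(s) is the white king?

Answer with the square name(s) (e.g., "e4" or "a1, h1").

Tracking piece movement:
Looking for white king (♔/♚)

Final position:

  a b c d e f g h
  ─────────────────
8│♜ ♞ · ♛ ♚ ♝ ♞ ♜│8
7│♟ ♝ ♟ ♟ ♟ ♟ ♟ ♟│7
6│· ♟ · · · · · ·│6
5│· · · · · · · ·│5
4│♙ · ♙ · · · · ·│4
3│♖ · · · · · · ·│3
2│· ♙ · ♙ ♙ ♙ ♙ ♙│2
1│· ♘ ♗ ♕ ♔ ♗ ♘ ♖│1
  ─────────────────
  a b c d e f g h


e1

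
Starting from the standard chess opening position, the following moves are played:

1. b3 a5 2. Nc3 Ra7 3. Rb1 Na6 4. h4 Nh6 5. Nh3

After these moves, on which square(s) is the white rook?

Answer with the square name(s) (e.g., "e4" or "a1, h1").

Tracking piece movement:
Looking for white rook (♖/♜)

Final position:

  a b c d e f g h
  ─────────────────
8│· · ♝ ♛ ♚ ♝ · ♜│8
7│♜ ♟ ♟ ♟ ♟ ♟ ♟ ♟│7
6│♞ · · · · · · ♞│6
5│♟ · · · · · · ·│5
4│· · · · · · · ♙│4
3│· ♙ ♘ · · · · ♘│3
2│♙ · ♙ ♙ ♙ ♙ ♙ ·│2
1│· ♖ ♗ ♕ ♔ ♗ · ♖│1
  ─────────────────
  a b c d e f g h


b1, h1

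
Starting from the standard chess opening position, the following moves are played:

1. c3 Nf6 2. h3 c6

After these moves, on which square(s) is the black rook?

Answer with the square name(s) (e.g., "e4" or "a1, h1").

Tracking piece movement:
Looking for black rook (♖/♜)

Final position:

  a b c d e f g h
  ─────────────────
8│♜ ♞ ♝ ♛ ♚ ♝ · ♜│8
7│♟ ♟ · ♟ ♟ ♟ ♟ ♟│7
6│· · ♟ · · ♞ · ·│6
5│· · · · · · · ·│5
4│· · · · · · · ·│4
3│· · ♙ · · · · ♙│3
2│♙ ♙ · ♙ ♙ ♙ ♙ ·│2
1│♖ ♘ ♗ ♕ ♔ ♗ ♘ ♖│1
  ─────────────────
  a b c d e f g h


a8, h8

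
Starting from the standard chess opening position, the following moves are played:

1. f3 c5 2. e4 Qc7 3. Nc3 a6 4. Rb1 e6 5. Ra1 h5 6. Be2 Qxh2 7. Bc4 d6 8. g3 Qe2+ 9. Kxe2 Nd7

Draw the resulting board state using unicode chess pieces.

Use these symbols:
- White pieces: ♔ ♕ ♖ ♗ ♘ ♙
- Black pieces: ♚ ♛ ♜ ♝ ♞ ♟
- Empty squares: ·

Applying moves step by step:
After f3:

♜ ♞ ♝ ♛ ♚ ♝ ♞ ♜
♟ ♟ ♟ ♟ ♟ ♟ ♟ ♟
· · · · · · · ·
· · · · · · · ·
· · · · · · · ·
· · · · · ♙ · ·
♙ ♙ ♙ ♙ ♙ · ♙ ♙
♖ ♘ ♗ ♕ ♔ ♗ ♘ ♖


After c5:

♜ ♞ ♝ ♛ ♚ ♝ ♞ ♜
♟ ♟ · ♟ ♟ ♟ ♟ ♟
· · · · · · · ·
· · ♟ · · · · ·
· · · · · · · ·
· · · · · ♙ · ·
♙ ♙ ♙ ♙ ♙ · ♙ ♙
♖ ♘ ♗ ♕ ♔ ♗ ♘ ♖


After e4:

♜ ♞ ♝ ♛ ♚ ♝ ♞ ♜
♟ ♟ · ♟ ♟ ♟ ♟ ♟
· · · · · · · ·
· · ♟ · · · · ·
· · · · ♙ · · ·
· · · · · ♙ · ·
♙ ♙ ♙ ♙ · · ♙ ♙
♖ ♘ ♗ ♕ ♔ ♗ ♘ ♖


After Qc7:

♜ ♞ ♝ · ♚ ♝ ♞ ♜
♟ ♟ ♛ ♟ ♟ ♟ ♟ ♟
· · · · · · · ·
· · ♟ · · · · ·
· · · · ♙ · · ·
· · · · · ♙ · ·
♙ ♙ ♙ ♙ · · ♙ ♙
♖ ♘ ♗ ♕ ♔ ♗ ♘ ♖


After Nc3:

♜ ♞ ♝ · ♚ ♝ ♞ ♜
♟ ♟ ♛ ♟ ♟ ♟ ♟ ♟
· · · · · · · ·
· · ♟ · · · · ·
· · · · ♙ · · ·
· · ♘ · · ♙ · ·
♙ ♙ ♙ ♙ · · ♙ ♙
♖ · ♗ ♕ ♔ ♗ ♘ ♖


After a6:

♜ ♞ ♝ · ♚ ♝ ♞ ♜
· ♟ ♛ ♟ ♟ ♟ ♟ ♟
♟ · · · · · · ·
· · ♟ · · · · ·
· · · · ♙ · · ·
· · ♘ · · ♙ · ·
♙ ♙ ♙ ♙ · · ♙ ♙
♖ · ♗ ♕ ♔ ♗ ♘ ♖


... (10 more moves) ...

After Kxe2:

♜ ♞ ♝ · ♚ ♝ ♞ ♜
· ♟ · · · ♟ ♟ ·
♟ · · ♟ ♟ · · ·
· · ♟ · · · · ♟
· · ♗ · ♙ · · ·
· · ♘ · · ♙ ♙ ·
♙ ♙ ♙ ♙ ♔ · · ·
♖ · ♗ ♕ · · ♘ ♖


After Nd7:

♜ · ♝ · ♚ ♝ ♞ ♜
· ♟ · ♞ · ♟ ♟ ·
♟ · · ♟ ♟ · · ·
· · ♟ · · · · ♟
· · ♗ · ♙ · · ·
· · ♘ · · ♙ ♙ ·
♙ ♙ ♙ ♙ ♔ · · ·
♖ · ♗ ♕ · · ♘ ♖



  a b c d e f g h
  ─────────────────
8│♜ · ♝ · ♚ ♝ ♞ ♜│8
7│· ♟ · ♞ · ♟ ♟ ·│7
6│♟ · · ♟ ♟ · · ·│6
5│· · ♟ · · · · ♟│5
4│· · ♗ · ♙ · · ·│4
3│· · ♘ · · ♙ ♙ ·│3
2│♙ ♙ ♙ ♙ ♔ · · ·│2
1│♖ · ♗ ♕ · · ♘ ♖│1
  ─────────────────
  a b c d e f g h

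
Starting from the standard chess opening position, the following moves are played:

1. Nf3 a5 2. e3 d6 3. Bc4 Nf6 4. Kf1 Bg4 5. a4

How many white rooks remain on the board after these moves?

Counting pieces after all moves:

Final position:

  a b c d e f g h
  ─────────────────
8│♜ ♞ · ♛ ♚ ♝ · ♜│8
7│· ♟ ♟ · ♟ ♟ ♟ ♟│7
6│· · · ♟ · ♞ · ·│6
5│♟ · · · · · · ·│5
4│♙ · ♗ · · · ♝ ·│4
3│· · · · ♙ ♘ · ·│3
2│· ♙ ♙ ♙ · ♙ ♙ ♙│2
1│♖ ♘ ♗ ♕ · ♔ · ♖│1
  ─────────────────
  a b c d e f g h


2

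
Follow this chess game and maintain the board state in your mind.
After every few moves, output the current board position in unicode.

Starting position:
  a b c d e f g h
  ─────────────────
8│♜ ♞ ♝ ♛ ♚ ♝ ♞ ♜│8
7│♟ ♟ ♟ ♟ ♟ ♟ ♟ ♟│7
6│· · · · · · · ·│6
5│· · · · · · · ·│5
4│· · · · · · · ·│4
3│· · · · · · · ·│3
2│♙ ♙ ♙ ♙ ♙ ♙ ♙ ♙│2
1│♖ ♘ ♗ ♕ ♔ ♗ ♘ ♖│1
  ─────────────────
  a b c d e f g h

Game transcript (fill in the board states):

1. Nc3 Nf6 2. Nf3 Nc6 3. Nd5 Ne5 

  a b c d e f g h
  ─────────────────
8│♜ · ♝ ♛ ♚ ♝ · ♜│8
7│♟ ♟ ♟ ♟ ♟ ♟ ♟ ♟│7
6│· · · · · ♞ · ·│6
5│· · · ♘ ♞ · · ·│5
4│· · · · · · · ·│4
3│· · · · · ♘ · ·│3
2│♙ ♙ ♙ ♙ ♙ ♙ ♙ ♙│2
1│♖ · ♗ ♕ ♔ ♗ · ♖│1
  ─────────────────
  a b c d e f g h

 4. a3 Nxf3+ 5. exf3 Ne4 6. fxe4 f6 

  a b c d e f g h
  ─────────────────
8│♜ · ♝ ♛ ♚ ♝ · ♜│8
7│♟ ♟ ♟ ♟ ♟ · ♟ ♟│7
6│· · · · · ♟ · ·│6
5│· · · ♘ · · · ·│5
4│· · · · ♙ · · ·│4
3│♙ · · · · · · ·│3
2│· ♙ ♙ ♙ · ♙ ♙ ♙│2
1│♖ · ♗ ♕ ♔ ♗ · ♖│1
  ─────────────────
  a b c d e f g h

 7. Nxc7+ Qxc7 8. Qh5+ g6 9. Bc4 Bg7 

  a b c d e f g h
  ─────────────────
8│♜ · ♝ · ♚ · · ♜│8
7│♟ ♟ ♛ ♟ ♟ · ♝ ♟│7
6│· · · · · ♟ ♟ ·│6
5│· · · · · · · ♕│5
4│· · ♗ · ♙ · · ·│4
3│♙ · · · · · · ·│3
2│· ♙ ♙ ♙ · ♙ ♙ ♙│2
1│♖ · ♗ · ♔ · · ♖│1
  ─────────────────
  a b c d e f g h

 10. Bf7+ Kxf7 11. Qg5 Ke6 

  a b c d e f g h
  ─────────────────
8│♜ · ♝ · · · · ♜│8
7│♟ ♟ ♛ ♟ ♟ · ♝ ♟│7
6│· · · · ♚ ♟ ♟ ·│6
5│· · · · · · ♕ ·│5
4│· · · · ♙ · · ·│4
3│♙ · · · · · · ·│3
2│· ♙ ♙ ♙ · ♙ ♙ ♙│2
1│♖ · ♗ · ♔ · · ♖│1
  ─────────────────
  a b c d e f g h


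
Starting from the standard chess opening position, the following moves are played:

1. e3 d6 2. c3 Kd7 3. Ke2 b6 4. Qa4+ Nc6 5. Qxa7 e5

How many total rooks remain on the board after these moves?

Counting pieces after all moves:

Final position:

  a b c d e f g h
  ─────────────────
8│♜ · ♝ ♛ · ♝ ♞ ♜│8
7│♕ · ♟ ♚ · ♟ ♟ ♟│7
6│· ♟ ♞ ♟ · · · ·│6
5│· · · · ♟ · · ·│5
4│· · · · · · · ·│4
3│· · ♙ · ♙ · · ·│3
2│♙ ♙ · ♙ ♔ ♙ ♙ ♙│2
1│♖ ♘ ♗ · · ♗ ♘ ♖│1
  ─────────────────
  a b c d e f g h


4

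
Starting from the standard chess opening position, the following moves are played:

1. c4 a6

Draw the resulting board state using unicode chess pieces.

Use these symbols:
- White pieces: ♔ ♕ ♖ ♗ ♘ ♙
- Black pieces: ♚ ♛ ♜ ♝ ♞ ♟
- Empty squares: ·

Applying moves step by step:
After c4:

♜ ♞ ♝ ♛ ♚ ♝ ♞ ♜
♟ ♟ ♟ ♟ ♟ ♟ ♟ ♟
· · · · · · · ·
· · · · · · · ·
· · ♙ · · · · ·
· · · · · · · ·
♙ ♙ · ♙ ♙ ♙ ♙ ♙
♖ ♘ ♗ ♕ ♔ ♗ ♘ ♖


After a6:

♜ ♞ ♝ ♛ ♚ ♝ ♞ ♜
· ♟ ♟ ♟ ♟ ♟ ♟ ♟
♟ · · · · · · ·
· · · · · · · ·
· · ♙ · · · · ·
· · · · · · · ·
♙ ♙ · ♙ ♙ ♙ ♙ ♙
♖ ♘ ♗ ♕ ♔ ♗ ♘ ♖



  a b c d e f g h
  ─────────────────
8│♜ ♞ ♝ ♛ ♚ ♝ ♞ ♜│8
7│· ♟ ♟ ♟ ♟ ♟ ♟ ♟│7
6│♟ · · · · · · ·│6
5│· · · · · · · ·│5
4│· · ♙ · · · · ·│4
3│· · · · · · · ·│3
2│♙ ♙ · ♙ ♙ ♙ ♙ ♙│2
1│♖ ♘ ♗ ♕ ♔ ♗ ♘ ♖│1
  ─────────────────
  a b c d e f g h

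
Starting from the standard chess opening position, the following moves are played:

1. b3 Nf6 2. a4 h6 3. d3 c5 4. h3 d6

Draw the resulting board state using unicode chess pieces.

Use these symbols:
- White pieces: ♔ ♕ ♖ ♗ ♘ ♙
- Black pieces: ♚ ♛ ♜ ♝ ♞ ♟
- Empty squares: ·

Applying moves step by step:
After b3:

♜ ♞ ♝ ♛ ♚ ♝ ♞ ♜
♟ ♟ ♟ ♟ ♟ ♟ ♟ ♟
· · · · · · · ·
· · · · · · · ·
· · · · · · · ·
· ♙ · · · · · ·
♙ · ♙ ♙ ♙ ♙ ♙ ♙
♖ ♘ ♗ ♕ ♔ ♗ ♘ ♖


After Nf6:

♜ ♞ ♝ ♛ ♚ ♝ · ♜
♟ ♟ ♟ ♟ ♟ ♟ ♟ ♟
· · · · · ♞ · ·
· · · · · · · ·
· · · · · · · ·
· ♙ · · · · · ·
♙ · ♙ ♙ ♙ ♙ ♙ ♙
♖ ♘ ♗ ♕ ♔ ♗ ♘ ♖


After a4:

♜ ♞ ♝ ♛ ♚ ♝ · ♜
♟ ♟ ♟ ♟ ♟ ♟ ♟ ♟
· · · · · ♞ · ·
· · · · · · · ·
♙ · · · · · · ·
· ♙ · · · · · ·
· · ♙ ♙ ♙ ♙ ♙ ♙
♖ ♘ ♗ ♕ ♔ ♗ ♘ ♖


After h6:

♜ ♞ ♝ ♛ ♚ ♝ · ♜
♟ ♟ ♟ ♟ ♟ ♟ ♟ ·
· · · · · ♞ · ♟
· · · · · · · ·
♙ · · · · · · ·
· ♙ · · · · · ·
· · ♙ ♙ ♙ ♙ ♙ ♙
♖ ♘ ♗ ♕ ♔ ♗ ♘ ♖


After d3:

♜ ♞ ♝ ♛ ♚ ♝ · ♜
♟ ♟ ♟ ♟ ♟ ♟ ♟ ·
· · · · · ♞ · ♟
· · · · · · · ·
♙ · · · · · · ·
· ♙ · ♙ · · · ·
· · ♙ · ♙ ♙ ♙ ♙
♖ ♘ ♗ ♕ ♔ ♗ ♘ ♖


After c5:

♜ ♞ ♝ ♛ ♚ ♝ · ♜
♟ ♟ · ♟ ♟ ♟ ♟ ·
· · · · · ♞ · ♟
· · ♟ · · · · ·
♙ · · · · · · ·
· ♙ · ♙ · · · ·
· · ♙ · ♙ ♙ ♙ ♙
♖ ♘ ♗ ♕ ♔ ♗ ♘ ♖


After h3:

♜ ♞ ♝ ♛ ♚ ♝ · ♜
♟ ♟ · ♟ ♟ ♟ ♟ ·
· · · · · ♞ · ♟
· · ♟ · · · · ·
♙ · · · · · · ·
· ♙ · ♙ · · · ♙
· · ♙ · ♙ ♙ ♙ ·
♖ ♘ ♗ ♕ ♔ ♗ ♘ ♖


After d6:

♜ ♞ ♝ ♛ ♚ ♝ · ♜
♟ ♟ · · ♟ ♟ ♟ ·
· · · ♟ · ♞ · ♟
· · ♟ · · · · ·
♙ · · · · · · ·
· ♙ · ♙ · · · ♙
· · ♙ · ♙ ♙ ♙ ·
♖ ♘ ♗ ♕ ♔ ♗ ♘ ♖



  a b c d e f g h
  ─────────────────
8│♜ ♞ ♝ ♛ ♚ ♝ · ♜│8
7│♟ ♟ · · ♟ ♟ ♟ ·│7
6│· · · ♟ · ♞ · ♟│6
5│· · ♟ · · · · ·│5
4│♙ · · · · · · ·│4
3│· ♙ · ♙ · · · ♙│3
2│· · ♙ · ♙ ♙ ♙ ·│2
1│♖ ♘ ♗ ♕ ♔ ♗ ♘ ♖│1
  ─────────────────
  a b c d e f g h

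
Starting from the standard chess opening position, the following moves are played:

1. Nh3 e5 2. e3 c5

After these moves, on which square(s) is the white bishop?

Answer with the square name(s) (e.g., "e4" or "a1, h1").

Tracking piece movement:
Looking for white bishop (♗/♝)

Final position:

  a b c d e f g h
  ─────────────────
8│♜ ♞ ♝ ♛ ♚ ♝ ♞ ♜│8
7│♟ ♟ · ♟ · ♟ ♟ ♟│7
6│· · · · · · · ·│6
5│· · ♟ · ♟ · · ·│5
4│· · · · · · · ·│4
3│· · · · ♙ · · ♘│3
2│♙ ♙ ♙ ♙ · ♙ ♙ ♙│2
1│♖ ♘ ♗ ♕ ♔ ♗ · ♖│1
  ─────────────────
  a b c d e f g h


c1, f1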